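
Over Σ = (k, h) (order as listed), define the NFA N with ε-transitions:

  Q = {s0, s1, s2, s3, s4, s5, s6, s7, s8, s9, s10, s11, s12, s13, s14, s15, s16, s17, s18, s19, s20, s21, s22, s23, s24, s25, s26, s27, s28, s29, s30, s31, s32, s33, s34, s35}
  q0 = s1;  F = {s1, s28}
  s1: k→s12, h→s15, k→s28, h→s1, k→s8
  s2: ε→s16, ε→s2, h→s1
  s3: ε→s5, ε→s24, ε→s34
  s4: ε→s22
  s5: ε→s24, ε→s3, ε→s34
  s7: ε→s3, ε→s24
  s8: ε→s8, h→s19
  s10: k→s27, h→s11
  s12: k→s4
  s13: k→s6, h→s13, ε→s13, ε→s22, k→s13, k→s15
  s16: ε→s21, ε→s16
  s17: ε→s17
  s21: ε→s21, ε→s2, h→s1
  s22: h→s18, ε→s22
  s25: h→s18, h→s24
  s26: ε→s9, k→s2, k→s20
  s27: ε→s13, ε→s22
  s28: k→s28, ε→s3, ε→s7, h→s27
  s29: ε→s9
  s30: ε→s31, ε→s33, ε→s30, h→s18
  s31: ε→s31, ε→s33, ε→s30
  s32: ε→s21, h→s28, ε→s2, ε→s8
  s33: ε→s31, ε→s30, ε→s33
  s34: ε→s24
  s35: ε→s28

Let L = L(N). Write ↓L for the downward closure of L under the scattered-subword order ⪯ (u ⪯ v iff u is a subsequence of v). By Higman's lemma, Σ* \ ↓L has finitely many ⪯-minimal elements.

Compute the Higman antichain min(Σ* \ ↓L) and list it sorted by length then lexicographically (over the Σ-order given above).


min(Σ*\↓L) = [kh].

|Q|=36, |F|=2, |δ|=64 (40 ε).
min D↑ (3 st, q0=0, F={2}): 0:k→1,h→0 1:k→1,h→2 2:k→2,h→2 [Hopcroft].
'kh': run [17, 16, 7] end={s13,s15,s18,s19,s22,s27,s6} — reject; 2/2 deletions ∈↓L.
1 minimals (antichain).


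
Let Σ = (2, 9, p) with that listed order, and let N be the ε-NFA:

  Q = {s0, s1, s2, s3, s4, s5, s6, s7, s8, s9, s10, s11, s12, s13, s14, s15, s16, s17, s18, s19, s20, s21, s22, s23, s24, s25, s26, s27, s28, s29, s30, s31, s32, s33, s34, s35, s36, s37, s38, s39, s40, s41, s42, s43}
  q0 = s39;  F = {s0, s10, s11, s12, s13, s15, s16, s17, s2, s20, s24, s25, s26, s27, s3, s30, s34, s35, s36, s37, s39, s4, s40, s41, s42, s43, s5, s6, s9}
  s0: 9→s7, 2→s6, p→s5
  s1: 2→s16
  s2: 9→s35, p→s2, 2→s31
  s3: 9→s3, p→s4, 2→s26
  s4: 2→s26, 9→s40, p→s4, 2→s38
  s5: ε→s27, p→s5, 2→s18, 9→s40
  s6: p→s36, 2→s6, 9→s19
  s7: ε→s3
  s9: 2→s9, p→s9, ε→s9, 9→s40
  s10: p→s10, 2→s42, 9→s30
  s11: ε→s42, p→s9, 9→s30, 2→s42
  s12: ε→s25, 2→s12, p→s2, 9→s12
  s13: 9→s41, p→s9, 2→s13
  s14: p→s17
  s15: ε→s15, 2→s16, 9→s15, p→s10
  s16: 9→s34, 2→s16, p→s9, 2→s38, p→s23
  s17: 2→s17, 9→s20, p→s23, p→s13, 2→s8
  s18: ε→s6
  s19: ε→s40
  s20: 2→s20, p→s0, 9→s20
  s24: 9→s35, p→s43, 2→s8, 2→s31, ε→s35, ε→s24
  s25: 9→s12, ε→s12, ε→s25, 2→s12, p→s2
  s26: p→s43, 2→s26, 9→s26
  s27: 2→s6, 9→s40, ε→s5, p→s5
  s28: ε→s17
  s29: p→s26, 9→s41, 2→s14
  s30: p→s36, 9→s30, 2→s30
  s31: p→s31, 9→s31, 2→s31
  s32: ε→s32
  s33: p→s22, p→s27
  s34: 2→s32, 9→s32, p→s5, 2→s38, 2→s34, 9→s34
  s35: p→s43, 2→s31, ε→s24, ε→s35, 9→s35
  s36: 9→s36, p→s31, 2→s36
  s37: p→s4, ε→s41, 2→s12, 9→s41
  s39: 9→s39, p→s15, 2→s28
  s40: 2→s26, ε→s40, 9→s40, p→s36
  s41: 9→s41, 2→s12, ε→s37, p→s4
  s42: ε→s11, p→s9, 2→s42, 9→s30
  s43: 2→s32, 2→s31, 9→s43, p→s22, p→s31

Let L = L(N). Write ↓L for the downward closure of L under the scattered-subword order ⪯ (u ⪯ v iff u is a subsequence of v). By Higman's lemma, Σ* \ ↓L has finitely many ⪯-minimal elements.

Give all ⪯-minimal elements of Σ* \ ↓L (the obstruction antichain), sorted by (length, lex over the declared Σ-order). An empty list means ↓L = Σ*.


|Q|=44, |F|=29, |δ|=129 (21 ε).
min D↑ (25 st, q0=0, F={22}): 0:2→1,9→0,p→2 1:2→1,9→3,p→4 2:2→5,9→2,p→6 3:2→3,9→3,p→7 4:2→4,9→8,p→9 5:2→5,9→10,p→9 6:2→11,9→12,p→6 7:2→13,9→14,p→15 8:2→16,9→8,p→17 9:2→9,9→18,p→9 10:2→10,9→10,p→15 11:2→11,9→12,p→9 12:2→12,9→12,p→19 13:2→13,9→18,p→19 14:2→20,9→14,p→17 15:2→13,9→18,p→15 16:2→16,9→16,p→21 17:2→20,9→18,p→17 18:2→20,9→18,p→19 19:2→19,9→19,p→22 20:2→20,9→20,p→23 21:2→22,9→24,p→21 22:2→22,9→22,p→22 23:2→22,9→23,p→22 24:2→22,9→24,p→23.
'pp9pp': N↓-sim [39, 35, 24, 12, 5, 2] end={s22,s31} rej; 5/5 del acc.
'29p2pp': |S_i|=[39, 36, 28, 21, 12, 5, 2] end={s22,s31} — reject; 6/6 del acc.
'2p92p2': |S_i|=[39, 36, 28, 20, 13, 8, 3] end={s31,s32,s8} rej; 6/6 del acc.
3 words, ⪯-incomp.

min(Σ*\↓L) = [pp9pp, 29p2pp, 2p92p2].


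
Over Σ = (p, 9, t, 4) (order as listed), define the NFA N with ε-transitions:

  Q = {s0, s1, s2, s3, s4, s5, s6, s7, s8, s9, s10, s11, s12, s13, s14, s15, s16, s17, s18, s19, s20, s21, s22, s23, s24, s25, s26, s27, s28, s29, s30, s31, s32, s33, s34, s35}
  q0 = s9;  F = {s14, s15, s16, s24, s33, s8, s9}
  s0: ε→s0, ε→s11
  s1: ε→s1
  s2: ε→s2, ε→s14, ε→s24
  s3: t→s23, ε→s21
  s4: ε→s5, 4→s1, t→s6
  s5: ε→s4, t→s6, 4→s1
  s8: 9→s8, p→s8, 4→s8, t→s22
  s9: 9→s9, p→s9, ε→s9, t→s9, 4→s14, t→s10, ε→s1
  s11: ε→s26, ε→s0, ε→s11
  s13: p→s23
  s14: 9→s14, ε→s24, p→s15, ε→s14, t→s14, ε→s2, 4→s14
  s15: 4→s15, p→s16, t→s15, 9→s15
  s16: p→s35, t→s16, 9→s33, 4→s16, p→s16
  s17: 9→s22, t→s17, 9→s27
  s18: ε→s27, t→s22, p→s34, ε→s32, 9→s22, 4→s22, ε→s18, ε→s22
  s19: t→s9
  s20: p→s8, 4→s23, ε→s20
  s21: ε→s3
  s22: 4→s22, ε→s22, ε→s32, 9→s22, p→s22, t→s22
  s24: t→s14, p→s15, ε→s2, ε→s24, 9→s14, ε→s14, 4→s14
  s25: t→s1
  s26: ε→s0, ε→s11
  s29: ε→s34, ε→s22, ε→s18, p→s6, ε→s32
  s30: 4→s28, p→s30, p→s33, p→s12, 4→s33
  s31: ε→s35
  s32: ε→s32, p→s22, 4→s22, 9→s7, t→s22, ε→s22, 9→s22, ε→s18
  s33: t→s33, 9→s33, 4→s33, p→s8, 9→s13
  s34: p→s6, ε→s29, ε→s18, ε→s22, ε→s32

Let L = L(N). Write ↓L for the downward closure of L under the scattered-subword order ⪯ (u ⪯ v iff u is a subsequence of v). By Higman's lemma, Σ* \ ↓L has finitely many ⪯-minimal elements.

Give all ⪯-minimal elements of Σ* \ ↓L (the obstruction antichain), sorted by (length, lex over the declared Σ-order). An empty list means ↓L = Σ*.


min(Σ*\↓L) = [4pp9pt].

|Q|=36, |F|=7, |δ|=106 (42 ε).
min D↑ (7 st, q0=0, F={6}): 0:p→0,9→0,t→0,4→1 1:p→2,9→1,t→1,4→1 2:p→3,9→2,t→2,4→2 3:p→3,9→4,t→3,4→3 4:p→5,9→4,t→4,4→4 5:p→5,9→5,t→6,4→5 6:p→6,9→6,t→6,4→6 [Hopcroft].
'4pp9pt': run [21, 18, 15, 14, 12, 10, 8] end={s18,s22,s27,s29,s32,s34,s6,s7} — reject; 6/6 single-dels accept.
1 obstructions.


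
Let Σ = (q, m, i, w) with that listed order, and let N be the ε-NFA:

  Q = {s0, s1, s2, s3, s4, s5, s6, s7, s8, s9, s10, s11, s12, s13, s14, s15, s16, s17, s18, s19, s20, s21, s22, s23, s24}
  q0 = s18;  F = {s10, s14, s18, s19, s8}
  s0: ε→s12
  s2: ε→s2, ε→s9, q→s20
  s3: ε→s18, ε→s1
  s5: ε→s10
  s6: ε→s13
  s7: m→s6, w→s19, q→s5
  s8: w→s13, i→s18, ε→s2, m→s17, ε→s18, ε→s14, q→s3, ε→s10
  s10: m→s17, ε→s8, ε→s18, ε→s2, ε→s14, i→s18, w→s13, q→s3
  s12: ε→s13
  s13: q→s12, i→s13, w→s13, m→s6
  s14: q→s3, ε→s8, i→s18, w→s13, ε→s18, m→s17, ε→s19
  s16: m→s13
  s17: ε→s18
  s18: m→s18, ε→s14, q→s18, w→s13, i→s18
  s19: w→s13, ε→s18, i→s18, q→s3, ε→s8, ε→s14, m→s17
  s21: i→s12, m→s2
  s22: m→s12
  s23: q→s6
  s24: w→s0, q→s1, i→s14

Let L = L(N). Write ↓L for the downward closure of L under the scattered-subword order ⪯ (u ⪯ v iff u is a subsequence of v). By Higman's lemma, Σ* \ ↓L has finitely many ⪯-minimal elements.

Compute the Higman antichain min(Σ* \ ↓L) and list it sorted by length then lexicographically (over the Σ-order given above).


min(Σ*\↓L) = [w].

|Q|=25, |F|=5, |δ|=60 (24 ε).
min D↑ (2 st, q0=0, F={1}): 0:q→0,m→0,i→0,w→1 1:q→1,m→1,i→1,w→1 [Hopcroft].
'w': N↓-sim [14, 3] end={s12,s13,s6} ∉↓L; 1/1 single-dels accept.
1 obstructions.


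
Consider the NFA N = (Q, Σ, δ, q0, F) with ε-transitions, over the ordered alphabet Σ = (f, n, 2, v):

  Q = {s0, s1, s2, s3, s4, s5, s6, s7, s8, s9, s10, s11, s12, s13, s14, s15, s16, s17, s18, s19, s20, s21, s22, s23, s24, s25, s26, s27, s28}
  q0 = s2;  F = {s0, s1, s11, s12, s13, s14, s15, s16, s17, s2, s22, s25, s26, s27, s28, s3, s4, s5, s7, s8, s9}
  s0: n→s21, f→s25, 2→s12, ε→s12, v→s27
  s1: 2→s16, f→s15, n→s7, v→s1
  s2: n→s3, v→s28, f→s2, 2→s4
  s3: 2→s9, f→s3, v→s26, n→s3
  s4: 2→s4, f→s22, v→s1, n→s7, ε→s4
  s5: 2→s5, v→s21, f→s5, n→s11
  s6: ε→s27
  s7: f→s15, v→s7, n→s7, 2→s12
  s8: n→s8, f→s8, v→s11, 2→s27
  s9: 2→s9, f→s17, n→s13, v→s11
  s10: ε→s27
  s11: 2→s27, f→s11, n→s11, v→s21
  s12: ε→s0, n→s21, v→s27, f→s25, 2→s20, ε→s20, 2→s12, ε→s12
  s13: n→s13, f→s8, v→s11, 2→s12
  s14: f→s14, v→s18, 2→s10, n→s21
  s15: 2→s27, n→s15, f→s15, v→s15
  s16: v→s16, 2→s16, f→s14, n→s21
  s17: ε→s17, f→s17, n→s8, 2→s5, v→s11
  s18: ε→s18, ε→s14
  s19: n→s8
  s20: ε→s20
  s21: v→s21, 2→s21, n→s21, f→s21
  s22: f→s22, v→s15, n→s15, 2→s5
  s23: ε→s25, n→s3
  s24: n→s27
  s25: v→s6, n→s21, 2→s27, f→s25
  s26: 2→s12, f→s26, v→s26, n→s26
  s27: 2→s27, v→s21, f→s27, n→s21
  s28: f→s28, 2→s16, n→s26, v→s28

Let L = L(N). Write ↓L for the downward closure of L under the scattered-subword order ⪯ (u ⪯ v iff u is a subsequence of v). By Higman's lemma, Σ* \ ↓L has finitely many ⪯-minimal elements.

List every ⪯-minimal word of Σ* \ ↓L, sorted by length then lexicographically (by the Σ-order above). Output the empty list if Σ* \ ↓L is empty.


|Q|=29, |F|=21, |δ|=104 (12 ε).
min D↑ (21 st, q0=0, F={17}): 0:f→0,n→1,2→2,v→3 1:f→1,n→1,2→4,v→5 2:f→6,n→7,2→2,v→8 3:f→3,n→5,2→9,v→3 4:f→10,n→11,2→4,v→12 5:f→5,n→5,2→13,v→5 6:f→6,n→14,2→15,v→14 7:f→14,n→7,2→13,v→7 8:f→14,n→7,2→9,v→8 9:f→16,n→17,2→9,v→9 10:f→10,n→18,2→15,v→12 11:f→18,n→11,2→13,v→12 12:f→12,n→12,2→19,v→17 13:f→20,n→17,2→13,v→19 14:f→14,n→14,2→19,v→14 15:f→15,n→12,2→15,v→17 16:f→16,n→17,2→19,v→16 17:f→17,n→17,2→17,v→17 18:f→18,n→18,2→19,v→12 19:f→19,n→17,2→19,v→17 20:f→20,n→17,2→19,v→19.
'v2n': run [26, 17, 11, 1] end={s21} ∉↓L; 3/3 del acc.
'n2vv': run [26, 17, 13, 4, 1] end={s21} ∉↓L; 4/4 deletions ∈↓L.
'2f2v': |S_i|=[26, 22, 13, 5, 1] end={s21} rej; 4/4 del acc.
'2n2n': |S_i|=[26, 22, 12, 7, 1] end={s21} ∉↓L; 4/4 single-dels accept.
4 minimals (antichain).

Antichain: [v2n, n2vv, 2f2v, 2n2n].


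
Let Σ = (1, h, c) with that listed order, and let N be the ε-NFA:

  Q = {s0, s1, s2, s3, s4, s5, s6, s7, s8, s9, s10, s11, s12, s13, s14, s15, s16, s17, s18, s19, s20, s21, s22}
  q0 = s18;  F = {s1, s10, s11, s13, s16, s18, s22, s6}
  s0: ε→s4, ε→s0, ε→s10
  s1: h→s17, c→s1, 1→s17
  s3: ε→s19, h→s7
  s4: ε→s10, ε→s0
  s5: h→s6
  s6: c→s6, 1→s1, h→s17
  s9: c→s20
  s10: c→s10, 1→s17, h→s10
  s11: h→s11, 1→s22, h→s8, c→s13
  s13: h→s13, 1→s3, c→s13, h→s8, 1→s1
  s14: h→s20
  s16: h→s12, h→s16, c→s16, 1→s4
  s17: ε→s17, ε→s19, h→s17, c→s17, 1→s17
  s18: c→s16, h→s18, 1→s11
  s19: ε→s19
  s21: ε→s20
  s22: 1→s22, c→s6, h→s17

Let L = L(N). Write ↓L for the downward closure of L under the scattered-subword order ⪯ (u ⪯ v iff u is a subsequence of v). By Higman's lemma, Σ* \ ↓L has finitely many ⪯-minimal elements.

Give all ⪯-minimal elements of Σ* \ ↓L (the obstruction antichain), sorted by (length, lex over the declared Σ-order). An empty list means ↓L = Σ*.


|Q|=23, |F|=8, |δ|=45 (10 ε).
min D↑ (9 st, q0=0, F={6}): 0:1→1,h→0,c→2 1:1→3,h→1,c→4 2:1→5,h→2,c→2 3:1→3,h→6,c→7 4:1→8,h→4,c→4 5:1→6,h→5,c→5 6:1→6,h→6,c→6 7:1→8,h→6,c→7 8:1→6,h→6,c→8 (ε-aug+det+¬).
'11h': run [16, 13, 7, 3] end={s17,s19,s7} rej; 3/3 single-dels accept.
'c11': run [16, 13, 8, 2] end={s17,s19} ∉↓L; 3/3 single-dels accept.
2 minimals (antichain).

min(Σ*\↓L) = [11h, c11].


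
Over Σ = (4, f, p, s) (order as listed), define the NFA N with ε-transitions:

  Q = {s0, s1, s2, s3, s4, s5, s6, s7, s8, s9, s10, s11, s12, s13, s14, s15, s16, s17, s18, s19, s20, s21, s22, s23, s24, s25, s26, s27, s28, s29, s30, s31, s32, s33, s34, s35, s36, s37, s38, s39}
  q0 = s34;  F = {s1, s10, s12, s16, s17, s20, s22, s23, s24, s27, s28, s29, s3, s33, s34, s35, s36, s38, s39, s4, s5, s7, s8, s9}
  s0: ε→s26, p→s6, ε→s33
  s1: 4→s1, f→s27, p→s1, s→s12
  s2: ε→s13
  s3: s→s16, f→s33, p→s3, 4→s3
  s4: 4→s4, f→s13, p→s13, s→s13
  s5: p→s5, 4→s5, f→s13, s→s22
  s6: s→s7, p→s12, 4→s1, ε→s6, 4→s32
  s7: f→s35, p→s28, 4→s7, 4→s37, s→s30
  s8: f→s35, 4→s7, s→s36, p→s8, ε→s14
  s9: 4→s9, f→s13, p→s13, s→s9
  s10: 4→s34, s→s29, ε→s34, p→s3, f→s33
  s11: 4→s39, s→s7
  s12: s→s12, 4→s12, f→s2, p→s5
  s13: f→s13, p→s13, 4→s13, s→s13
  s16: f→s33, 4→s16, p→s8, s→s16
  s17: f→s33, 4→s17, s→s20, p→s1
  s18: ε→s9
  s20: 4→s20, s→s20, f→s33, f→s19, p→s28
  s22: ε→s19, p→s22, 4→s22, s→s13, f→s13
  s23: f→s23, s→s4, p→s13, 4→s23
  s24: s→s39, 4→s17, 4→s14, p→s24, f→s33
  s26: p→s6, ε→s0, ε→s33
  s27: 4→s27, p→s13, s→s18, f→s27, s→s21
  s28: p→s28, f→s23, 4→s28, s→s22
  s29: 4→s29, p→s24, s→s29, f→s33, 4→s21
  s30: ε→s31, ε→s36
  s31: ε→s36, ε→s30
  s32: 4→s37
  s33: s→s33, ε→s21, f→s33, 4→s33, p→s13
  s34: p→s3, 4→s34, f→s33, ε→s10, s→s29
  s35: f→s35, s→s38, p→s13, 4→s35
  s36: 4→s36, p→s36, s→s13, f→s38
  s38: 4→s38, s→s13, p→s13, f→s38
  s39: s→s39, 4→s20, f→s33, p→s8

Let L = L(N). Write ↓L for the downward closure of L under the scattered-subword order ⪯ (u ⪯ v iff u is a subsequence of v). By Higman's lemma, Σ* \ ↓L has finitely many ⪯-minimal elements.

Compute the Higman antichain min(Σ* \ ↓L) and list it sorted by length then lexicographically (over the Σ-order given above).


min(Σ*\↓L) = [fp, pspss, sp4psf].

|Q|=40, |F|=24, |δ|=130 (16 ε).
min D↑ (24 st, q0=0, F={4}): 0:4→0,f→1,p→2,s→3 1:4→1,f→1,p→4,s→1 2:4→2,f→1,p→2,s→5 3:4→3,f→1,p→6,s→3 4:4→4,f→4,p→4,s→4 5:4→5,f→1,p→7,s→5 6:4→8,f→1,p→6,s→9 7:4→10,f→11,p→7,s→12 8:4→8,f→1,p→13,s→14 9:4→14,f→1,p→7,s→9 10:4→10,f→11,p→15,s→12 11:4→11,f→11,p→4,s→16 12:4→12,f→16,p→12,s→4 13:4→13,f→17,p→13,s→18 14:4→14,f→1,p→15,s→14 15:4→15,f→19,p→15,s→20 16:4→16,f→16,p→4,s→4 17:4→17,f→17,p→4,s→21 18:4→18,f→4,p→22,s→18 19:4→19,f→19,p→4,s→23 20:4→20,f→4,p→20,s→4 21:4→21,f→4,p→4,s→21 22:4→22,f→4,p→22,s→20 23:4→23,f→4,p→4,s→4.
'fp': |S_i|=[33, 12, 1] end={s13} — reject; 2/2 del acc.
'pspss': |S_i|=[33, 30, 25, 16, 8, 1] end={s13} — reject; 5/5 del acc.
'sp4psf': N↓-sim [33, 30, 28, 25, 16, 10, 2] end={s13,s2} rej; 6/6 single-dels accept.
3 obstructions.


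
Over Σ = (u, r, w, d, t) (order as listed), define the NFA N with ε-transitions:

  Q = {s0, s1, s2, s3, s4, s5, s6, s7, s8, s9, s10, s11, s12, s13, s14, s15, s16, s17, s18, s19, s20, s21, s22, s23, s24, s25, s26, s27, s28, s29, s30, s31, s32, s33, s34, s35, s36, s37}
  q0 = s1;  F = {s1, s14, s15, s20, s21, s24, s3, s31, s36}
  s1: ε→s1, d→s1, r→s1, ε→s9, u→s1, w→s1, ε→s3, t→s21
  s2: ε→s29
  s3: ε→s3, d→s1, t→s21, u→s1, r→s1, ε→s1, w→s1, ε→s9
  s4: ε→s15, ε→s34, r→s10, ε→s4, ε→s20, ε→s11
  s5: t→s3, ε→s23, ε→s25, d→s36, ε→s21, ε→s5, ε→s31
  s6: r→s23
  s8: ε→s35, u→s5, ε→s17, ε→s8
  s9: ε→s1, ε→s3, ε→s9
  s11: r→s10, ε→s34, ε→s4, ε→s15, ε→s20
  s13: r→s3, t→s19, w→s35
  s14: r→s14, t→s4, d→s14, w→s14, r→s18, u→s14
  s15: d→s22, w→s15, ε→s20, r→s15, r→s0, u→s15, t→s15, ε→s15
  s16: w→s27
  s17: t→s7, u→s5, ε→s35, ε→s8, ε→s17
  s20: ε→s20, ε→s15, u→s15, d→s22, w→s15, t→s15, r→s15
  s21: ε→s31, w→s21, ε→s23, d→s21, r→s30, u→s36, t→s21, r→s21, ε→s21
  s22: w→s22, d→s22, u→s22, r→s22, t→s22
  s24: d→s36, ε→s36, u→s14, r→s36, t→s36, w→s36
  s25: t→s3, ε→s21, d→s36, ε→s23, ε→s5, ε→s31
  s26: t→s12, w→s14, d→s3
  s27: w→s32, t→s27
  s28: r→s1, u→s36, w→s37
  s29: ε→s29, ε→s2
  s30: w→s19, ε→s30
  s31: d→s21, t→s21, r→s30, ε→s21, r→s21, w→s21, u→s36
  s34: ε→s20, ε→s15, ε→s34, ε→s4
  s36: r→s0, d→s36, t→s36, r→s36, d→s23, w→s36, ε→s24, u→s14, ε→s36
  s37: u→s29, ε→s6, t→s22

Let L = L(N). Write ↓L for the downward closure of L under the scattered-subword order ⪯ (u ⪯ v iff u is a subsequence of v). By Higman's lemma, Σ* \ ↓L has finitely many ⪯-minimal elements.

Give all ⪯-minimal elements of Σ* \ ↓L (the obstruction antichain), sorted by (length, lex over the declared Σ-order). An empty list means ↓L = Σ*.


A = [tuutd].

|Q|=38, |F|=9, |δ|=134 (53 ε).
min D↑ (6 st, q0=0, F={5}): 0:u→0,r→0,w→0,d→0,t→1 1:u→2,r→1,w→1,d→1,t→1 2:u→3,r→2,w→2,d→2,t→2 3:u→3,r→3,w→3,d→3,t→4 4:u→4,r→4,w→4,d→5,t→4 5:u→5,r→5,w→5,d→5,t→5 (ε-aug+det+¬).
'tuutd': N↓-sim [20, 17, 13, 10, 8, 1] end={s22} — reject; 5/5 deletions ∈↓L.
1 obstructions.


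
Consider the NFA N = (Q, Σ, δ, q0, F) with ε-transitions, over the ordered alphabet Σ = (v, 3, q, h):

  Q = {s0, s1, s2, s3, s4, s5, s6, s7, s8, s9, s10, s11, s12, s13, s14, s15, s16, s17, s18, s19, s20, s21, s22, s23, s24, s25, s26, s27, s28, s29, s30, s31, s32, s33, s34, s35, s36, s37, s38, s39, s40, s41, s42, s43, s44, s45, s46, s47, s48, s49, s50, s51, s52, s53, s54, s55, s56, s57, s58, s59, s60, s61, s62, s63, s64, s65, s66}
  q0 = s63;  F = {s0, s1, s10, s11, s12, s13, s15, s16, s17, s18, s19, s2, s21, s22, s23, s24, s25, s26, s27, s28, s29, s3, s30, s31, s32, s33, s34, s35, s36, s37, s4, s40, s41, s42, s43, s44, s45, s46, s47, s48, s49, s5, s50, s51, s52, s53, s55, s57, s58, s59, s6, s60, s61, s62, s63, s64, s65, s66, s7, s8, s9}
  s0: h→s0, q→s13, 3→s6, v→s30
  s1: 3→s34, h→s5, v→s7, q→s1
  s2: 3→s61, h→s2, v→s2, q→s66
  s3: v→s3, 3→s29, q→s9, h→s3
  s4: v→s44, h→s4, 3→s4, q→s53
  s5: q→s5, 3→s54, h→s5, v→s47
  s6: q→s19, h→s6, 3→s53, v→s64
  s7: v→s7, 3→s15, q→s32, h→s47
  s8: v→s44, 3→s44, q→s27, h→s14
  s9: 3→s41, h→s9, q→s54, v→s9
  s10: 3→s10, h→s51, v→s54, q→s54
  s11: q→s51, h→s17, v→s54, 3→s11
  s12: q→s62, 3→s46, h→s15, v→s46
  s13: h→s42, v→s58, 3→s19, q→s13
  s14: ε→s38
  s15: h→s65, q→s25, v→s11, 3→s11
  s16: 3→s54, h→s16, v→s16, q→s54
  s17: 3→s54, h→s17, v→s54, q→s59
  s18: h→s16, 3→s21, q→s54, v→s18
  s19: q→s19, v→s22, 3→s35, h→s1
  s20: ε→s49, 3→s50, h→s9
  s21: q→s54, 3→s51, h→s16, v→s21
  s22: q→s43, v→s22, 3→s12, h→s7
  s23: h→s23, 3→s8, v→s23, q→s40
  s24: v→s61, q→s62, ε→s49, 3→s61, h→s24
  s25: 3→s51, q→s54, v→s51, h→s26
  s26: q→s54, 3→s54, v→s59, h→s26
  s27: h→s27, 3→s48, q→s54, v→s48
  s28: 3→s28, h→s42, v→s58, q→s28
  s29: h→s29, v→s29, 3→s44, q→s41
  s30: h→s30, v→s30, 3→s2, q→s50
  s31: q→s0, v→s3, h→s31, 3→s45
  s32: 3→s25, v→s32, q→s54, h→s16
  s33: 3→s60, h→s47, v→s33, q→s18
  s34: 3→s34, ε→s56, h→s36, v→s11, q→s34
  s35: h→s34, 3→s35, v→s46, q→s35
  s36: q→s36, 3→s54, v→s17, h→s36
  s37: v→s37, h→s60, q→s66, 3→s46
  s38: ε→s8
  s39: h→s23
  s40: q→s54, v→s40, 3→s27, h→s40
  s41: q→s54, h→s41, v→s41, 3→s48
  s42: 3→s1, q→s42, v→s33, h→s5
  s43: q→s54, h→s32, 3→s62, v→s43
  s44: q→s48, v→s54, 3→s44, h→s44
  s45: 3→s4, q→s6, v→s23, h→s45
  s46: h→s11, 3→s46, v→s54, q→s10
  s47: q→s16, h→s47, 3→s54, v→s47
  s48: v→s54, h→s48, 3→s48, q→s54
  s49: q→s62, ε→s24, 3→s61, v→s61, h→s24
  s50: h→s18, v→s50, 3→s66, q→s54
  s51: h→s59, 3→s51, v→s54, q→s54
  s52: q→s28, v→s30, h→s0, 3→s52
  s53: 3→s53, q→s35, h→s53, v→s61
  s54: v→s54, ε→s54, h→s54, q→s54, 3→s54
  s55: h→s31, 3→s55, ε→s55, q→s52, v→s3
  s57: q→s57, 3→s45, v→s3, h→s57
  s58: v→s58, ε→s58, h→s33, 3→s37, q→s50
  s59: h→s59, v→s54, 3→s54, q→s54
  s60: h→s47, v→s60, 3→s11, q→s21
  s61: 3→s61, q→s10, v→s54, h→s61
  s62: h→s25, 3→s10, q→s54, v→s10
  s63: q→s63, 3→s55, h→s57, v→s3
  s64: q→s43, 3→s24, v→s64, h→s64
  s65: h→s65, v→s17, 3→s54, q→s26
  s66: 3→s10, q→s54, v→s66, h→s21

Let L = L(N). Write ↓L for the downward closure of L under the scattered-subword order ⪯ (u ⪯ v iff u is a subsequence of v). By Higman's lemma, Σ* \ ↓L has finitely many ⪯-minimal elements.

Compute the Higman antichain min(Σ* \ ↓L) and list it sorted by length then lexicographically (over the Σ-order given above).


|Q|=67, |F|=61, |δ|=260 (9 ε).
min D↑ (61 st, q0=0, F={11}): 0:v→1,3→2,q→0,h→3 1:v→1,3→4,q→5,h→1 2:v→1,3→2,q→6,h→7 3:v→1,3→8,q→3,h→3 4:v→4,3→9,q→10,h→4 5:v→5,3→10,q→11,h→5 6:v→12,3→6,q→13,h→14 7:v→1,3→8,q→14,h→7 8:v→15,3→16,q→17,h→8 9:v→11,3→9,q→18,h→9 10:v→10,3→18,q→11,h→10 11:v→11,3→11,q→11,h→11 12:v→12,3→19,q→20,h→12 13:v→21,3→13,q→13,h→22 14:v→12,3→17,q→23,h→14 15:v→15,3→24,q→25,h→15 16:v→9,3→16,q→26,h→16 17:v→27,3→26,q→28,h→17 18:v→11,3→18,q→11,h→18 19:v→19,3→29,q→30,h→19 20:v→20,3→30,q→11,h→31 21:v→21,3→32,q→20,h→33 22:v→33,3→34,q→22,h→35 23:v→21,3→28,q→23,h→22 24:v→9,3→9,q→36,h→24 25:v→25,3→36,q→11,h→25 26:v→29,3→26,q→37,h→26 27:v→27,3→38,q→39,h→27 28:v→40,3→37,q→28,h→34 29:v→11,3→29,q→41,h→29 30:v→30,3→41,q→11,h→42 31:v→31,3→42,q→11,h→43 32:v→32,3→44,q→30,h→45 33:v→33,3→45,q→31,h→46 34:v→47,3→48,q→34,h→35 35:v→46,3→11,q→35,h→35 36:v→18,3→18,q→11,h→36 37:v→44,3→37,q→37,h→48 38:v→29,3→29,q→49,h→38 39:v→39,3→49,q→11,h→50 40:v→40,3→51,q→39,h→47 41:v→11,3→41,q→11,h→52 42:v→42,3→52,q→11,h→43 43:v→43,3→11,q→11,h→43 44:v→11,3→44,q→41,h→53 45:v→45,3→53,q→42,h→46 46:v→46,3→11,q→43,h→46 47:v→47,3→54,q→50,h→46 48:v→53,3→48,q→48,h→55 49:v→41,3→41,q→11,h→56 50:v→50,3→56,q→11,h→43 51:v→44,3→44,q→49,h→54 52:v→11,3→52,q→11,h→57 53:v→11,3→53,q→52,h→58 54:v→53,3→53,q→56,h→59 55:v→58,3→11,q→55,h→55 56:v→52,3→52,q→11,h→60 57:v→11,3→11,q→11,h→57 58:v→11,3→11,q→57,h→58 59:v→58,3→11,q→60,h→59 60:v→57,3→11,q→11,h→60.
'vqq': run [65, 45, 19, 1] end={s54} ∉↓L; 3/3 single-dels accept.
'v33v': run [65, 45, 31, 10, 1] end={s54} — reject; 4/4 del acc.
'h33vv': run [65, 61, 49, 28, 10, 1] end={s54} — reject; 5/5 deletions ∈↓L.
'3qqhh3': |S_i|=[65, 63, 52, 37, 23, 9, 1] end={s54} ∉↓L; 6/6 single-dels accept.
4 minimals (antichain).

A = [vqq, v33v, h33vv, 3qqhh3].


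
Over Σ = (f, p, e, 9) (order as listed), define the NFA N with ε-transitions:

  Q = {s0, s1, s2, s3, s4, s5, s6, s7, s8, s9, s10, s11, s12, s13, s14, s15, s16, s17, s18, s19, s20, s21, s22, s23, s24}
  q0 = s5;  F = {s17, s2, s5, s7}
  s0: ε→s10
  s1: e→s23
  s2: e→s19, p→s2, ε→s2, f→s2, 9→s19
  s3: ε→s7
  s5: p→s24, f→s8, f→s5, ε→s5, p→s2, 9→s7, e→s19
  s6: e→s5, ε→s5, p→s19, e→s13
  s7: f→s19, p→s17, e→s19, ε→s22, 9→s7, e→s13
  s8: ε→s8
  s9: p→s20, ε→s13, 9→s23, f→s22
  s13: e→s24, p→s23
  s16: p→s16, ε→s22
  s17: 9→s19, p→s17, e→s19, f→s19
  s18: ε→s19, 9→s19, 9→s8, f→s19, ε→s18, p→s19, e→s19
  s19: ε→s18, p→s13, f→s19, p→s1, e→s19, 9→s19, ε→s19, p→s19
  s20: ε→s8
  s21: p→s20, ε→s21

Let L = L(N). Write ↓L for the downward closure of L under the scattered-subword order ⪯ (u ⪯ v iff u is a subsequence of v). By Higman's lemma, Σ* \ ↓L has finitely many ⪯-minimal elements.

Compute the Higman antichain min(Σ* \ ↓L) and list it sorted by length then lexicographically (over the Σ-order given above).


|Q|=25, |F|=4, |δ|=56 (15 ε).
min D↑ (5 st, q0=0, F={2}): 0:f→0,p→1,e→2,9→3 1:f→1,p→1,e→2,9→2 2:f→2,p→2,e→2,9→2 3:f→2,p→4,e→2,9→3 4:f→2,p→4,e→2,9→2 [Hopcroft].
'e': N↓-sim [12, 7] end={s1,s13,s18,s19,s23,s24,s8} — reject; 1/1 deletions ∈↓L.
'p9': run [12, 9, 7] end={s1,s13,s18,s19,s23,s24,s8} ∉↓L; 2/2 deletions ∈↓L.
'9f': |S_i|=[12, 10, 7] end={s1,s13,s18,s19,s23,s24,s8} ∉↓L; 2/2 del acc.
3 words, ⪯-incomp.

Antichain: [e, p9, 9f].


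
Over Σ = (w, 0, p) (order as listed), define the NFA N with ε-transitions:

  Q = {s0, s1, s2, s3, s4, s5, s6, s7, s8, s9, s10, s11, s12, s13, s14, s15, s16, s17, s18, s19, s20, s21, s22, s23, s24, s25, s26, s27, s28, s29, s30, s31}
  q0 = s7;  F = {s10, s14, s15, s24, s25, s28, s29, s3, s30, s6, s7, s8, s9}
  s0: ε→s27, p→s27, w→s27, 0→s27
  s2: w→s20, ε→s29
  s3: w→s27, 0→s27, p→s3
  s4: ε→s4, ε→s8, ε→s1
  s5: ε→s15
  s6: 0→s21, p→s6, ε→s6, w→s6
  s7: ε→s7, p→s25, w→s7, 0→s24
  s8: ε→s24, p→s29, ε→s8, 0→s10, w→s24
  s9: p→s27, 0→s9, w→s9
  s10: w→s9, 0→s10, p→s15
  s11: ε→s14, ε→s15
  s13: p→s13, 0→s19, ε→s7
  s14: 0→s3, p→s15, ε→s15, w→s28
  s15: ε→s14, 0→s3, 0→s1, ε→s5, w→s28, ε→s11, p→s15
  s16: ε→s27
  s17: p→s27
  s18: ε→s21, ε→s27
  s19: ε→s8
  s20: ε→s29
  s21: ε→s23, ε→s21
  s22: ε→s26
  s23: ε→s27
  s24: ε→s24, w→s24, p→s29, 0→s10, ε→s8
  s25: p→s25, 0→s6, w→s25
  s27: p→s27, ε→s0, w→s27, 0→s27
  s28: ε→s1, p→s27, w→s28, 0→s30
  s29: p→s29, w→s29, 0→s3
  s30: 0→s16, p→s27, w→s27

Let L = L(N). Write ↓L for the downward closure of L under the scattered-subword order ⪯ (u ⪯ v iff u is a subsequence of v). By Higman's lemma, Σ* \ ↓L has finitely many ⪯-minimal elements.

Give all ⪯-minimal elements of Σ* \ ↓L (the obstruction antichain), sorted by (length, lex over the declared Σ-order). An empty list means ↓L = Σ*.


|Q|=32, |F|=13, |δ|=80 (30 ε).
min D↑ (12 st, q0=0, F={9}): 0:w→0,0→1,p→2 1:w→1,0→3,p→4 2:w→2,0→5,p→2 3:w→6,0→3,p→7 4:w→4,0→8,p→4 5:w→5,0→9,p→5 6:w→6,0→6,p→9 7:w→10,0→8,p→7 8:w→9,0→9,p→8 9:w→9,0→9,p→9 10:w→10,0→11,p→9 11:w→9,0→9,p→9 (ε-aug+det+¬).
'p00': |S_i|=[21, 16, 9, 5] end={s0,s16,s21,s23,s27} rej; 3/3 deletions ∈↓L.
'00wp': |S_i|=[21, 19, 15, 7, 2] end={s0,s27} rej; 4/4 single-dels accept.
'0p0w': |S_i|=[21, 19, 15, 8, 2] end={s0,s27} rej; 4/4 deletions ∈↓L.
3 obstructions.

A = [p00, 00wp, 0p0w].


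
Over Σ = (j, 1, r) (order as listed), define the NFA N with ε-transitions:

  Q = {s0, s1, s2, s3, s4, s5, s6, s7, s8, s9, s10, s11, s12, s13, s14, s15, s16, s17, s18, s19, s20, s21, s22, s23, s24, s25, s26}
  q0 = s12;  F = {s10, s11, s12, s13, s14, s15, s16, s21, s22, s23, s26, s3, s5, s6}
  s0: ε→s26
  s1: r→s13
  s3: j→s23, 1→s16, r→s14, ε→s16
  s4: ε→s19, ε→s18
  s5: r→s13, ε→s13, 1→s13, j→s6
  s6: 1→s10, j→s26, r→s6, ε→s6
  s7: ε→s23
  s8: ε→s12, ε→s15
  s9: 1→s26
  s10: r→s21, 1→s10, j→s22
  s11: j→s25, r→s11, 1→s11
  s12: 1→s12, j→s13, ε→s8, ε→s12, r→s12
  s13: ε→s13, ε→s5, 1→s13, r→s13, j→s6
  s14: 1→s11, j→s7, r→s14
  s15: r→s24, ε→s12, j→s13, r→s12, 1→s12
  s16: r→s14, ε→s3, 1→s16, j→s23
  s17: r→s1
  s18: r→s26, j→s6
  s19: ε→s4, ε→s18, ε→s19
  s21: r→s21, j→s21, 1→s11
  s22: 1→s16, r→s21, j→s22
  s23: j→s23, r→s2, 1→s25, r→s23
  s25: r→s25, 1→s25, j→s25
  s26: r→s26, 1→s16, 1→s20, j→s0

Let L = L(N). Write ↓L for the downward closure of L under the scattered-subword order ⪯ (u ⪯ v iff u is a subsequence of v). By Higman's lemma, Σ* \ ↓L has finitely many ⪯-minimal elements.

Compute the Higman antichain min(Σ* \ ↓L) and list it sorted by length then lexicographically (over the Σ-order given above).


|Q|=27, |F|=14, |δ|=71 (18 ε).
min D↑ (12 st, q0=0, F={11}): 0:j→1,1→0,r→0 1:j→2,1→1,r→1 2:j→3,1→4,r→2 3:j→3,1→5,r→3 4:j→6,1→4,r→7 5:j→8,1→5,r→9 6:j→6,1→5,r→7 7:j→7,1→10,r→7 8:j→8,1→11,r→8 9:j→8,1→10,r→9 10:j→11,1→10,r→10 11:j→11,1→11,r→11 (ε-aug+det+¬).
'jjj1j1': N↓-sim [21, 17, 15, 13, 9, 4, 1] end={s25} — reject; 6/6 del acc.
'jj1r1j': N↓-sim [21, 17, 15, 12, 7, 2, 1] end={s25} rej; 6/6 del acc.
2 minimals (antichain).

min(Σ*\↓L) = [jjj1j1, jj1r1j].


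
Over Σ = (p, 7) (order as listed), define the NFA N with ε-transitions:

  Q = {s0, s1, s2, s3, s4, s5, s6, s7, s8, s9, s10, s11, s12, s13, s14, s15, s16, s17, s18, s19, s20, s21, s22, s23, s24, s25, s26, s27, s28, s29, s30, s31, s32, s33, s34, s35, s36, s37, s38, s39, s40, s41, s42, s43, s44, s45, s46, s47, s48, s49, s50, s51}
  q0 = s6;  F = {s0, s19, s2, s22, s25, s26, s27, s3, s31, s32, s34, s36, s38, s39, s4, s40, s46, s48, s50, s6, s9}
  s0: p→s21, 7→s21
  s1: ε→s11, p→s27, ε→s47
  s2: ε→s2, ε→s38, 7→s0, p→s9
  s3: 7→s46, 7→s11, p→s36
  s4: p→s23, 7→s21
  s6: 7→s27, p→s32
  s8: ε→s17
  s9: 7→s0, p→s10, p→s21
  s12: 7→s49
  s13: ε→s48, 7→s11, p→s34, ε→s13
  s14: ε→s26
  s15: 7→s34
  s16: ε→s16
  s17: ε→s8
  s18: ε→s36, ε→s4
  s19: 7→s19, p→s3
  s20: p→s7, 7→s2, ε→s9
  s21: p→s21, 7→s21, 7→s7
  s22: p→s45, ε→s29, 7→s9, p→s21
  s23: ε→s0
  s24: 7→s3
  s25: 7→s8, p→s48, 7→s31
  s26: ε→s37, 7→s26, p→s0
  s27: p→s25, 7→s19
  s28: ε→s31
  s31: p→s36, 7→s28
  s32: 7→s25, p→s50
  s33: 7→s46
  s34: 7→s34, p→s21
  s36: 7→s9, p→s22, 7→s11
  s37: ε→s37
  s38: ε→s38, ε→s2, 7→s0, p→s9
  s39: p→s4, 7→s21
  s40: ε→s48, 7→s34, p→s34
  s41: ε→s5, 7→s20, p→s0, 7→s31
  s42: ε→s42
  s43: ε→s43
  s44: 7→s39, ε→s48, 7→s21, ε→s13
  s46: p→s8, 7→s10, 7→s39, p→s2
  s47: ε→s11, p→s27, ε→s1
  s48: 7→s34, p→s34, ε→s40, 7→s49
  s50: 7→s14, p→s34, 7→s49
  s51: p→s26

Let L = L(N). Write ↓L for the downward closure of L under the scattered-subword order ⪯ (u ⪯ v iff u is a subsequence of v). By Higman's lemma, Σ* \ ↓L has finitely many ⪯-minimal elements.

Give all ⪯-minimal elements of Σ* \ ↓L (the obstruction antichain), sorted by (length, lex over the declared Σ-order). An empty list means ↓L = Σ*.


|Q|=52, |F|=21, |δ|=99 (29 ε).
min D↑ (20 st, q0=0, F={11}): 0:p→1,7→2 1:p→3,7→4 2:p→4,7→5 3:p→6,7→7 4:p→8,7→9 5:p→10,7→5 6:p→11,7→6 7:p→12,7→7 8:p→6,7→6 9:p→13,7→9 10:p→13,7→14 11:p→11,7→11 12:p→11,7→11 13:p→15,7→16 14:p→17,7→18 15:p→11,7→16 16:p→11,7→12 17:p→16,7→12 18:p→19,7→11 19:p→12,7→11 (ε-aug+det+¬).
'pppp': N↓-sim [34, 31, 24, 10, 4] end={s10,s21,s45,s7} rej; 4/4 deletions ∈↓L.
'pp7p7': |S_i|=[34, 31, 24, 11, 4, 2] end={s21,s7} — reject; 5/5 deletions ∈↓L.
'p7p7p': N↓-sim [34, 31, 28, 20, 8, 3] end={s10,s21,s7} ∉↓L; 5/5 deletions ∈↓L.
'7pp7p': run [34, 31, 26, 20, 8, 3] end={s10,s21,s7} — reject; 5/5 deletions ∈↓L.
'77p777': N↓-sim [34, 31, 26, 19, 14, 7, 2] end={s21,s7} ∉↓L; 6/6 deletions ∈↓L.
5 obstructions.

A = [pppp, pp7p7, p7p7p, 7pp7p, 77p777].


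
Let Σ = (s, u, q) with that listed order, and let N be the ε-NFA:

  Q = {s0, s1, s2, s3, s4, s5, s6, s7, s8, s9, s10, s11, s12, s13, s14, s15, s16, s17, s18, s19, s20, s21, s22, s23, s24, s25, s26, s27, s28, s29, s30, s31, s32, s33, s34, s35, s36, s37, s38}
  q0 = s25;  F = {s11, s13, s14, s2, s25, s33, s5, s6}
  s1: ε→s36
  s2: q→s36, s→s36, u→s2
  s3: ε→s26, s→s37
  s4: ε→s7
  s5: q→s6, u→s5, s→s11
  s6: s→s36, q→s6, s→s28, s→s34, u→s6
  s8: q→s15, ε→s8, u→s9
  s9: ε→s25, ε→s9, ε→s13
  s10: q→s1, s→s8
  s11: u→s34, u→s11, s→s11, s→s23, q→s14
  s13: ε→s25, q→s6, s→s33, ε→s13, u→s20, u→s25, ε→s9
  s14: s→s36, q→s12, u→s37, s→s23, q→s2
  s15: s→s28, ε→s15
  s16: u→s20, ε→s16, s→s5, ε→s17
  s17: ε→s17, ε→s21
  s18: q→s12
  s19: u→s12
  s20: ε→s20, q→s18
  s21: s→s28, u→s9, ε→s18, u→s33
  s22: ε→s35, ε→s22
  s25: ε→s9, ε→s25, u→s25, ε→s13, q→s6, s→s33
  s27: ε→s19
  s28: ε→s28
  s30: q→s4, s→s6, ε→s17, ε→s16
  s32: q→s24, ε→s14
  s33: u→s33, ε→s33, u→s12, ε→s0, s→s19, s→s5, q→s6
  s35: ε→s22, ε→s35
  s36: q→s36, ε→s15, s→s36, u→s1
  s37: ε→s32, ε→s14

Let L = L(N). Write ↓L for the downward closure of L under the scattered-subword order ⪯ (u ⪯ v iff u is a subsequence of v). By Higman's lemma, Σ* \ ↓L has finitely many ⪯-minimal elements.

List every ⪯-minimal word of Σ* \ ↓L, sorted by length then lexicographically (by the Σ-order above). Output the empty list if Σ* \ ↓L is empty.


|Q|=39, |F|=8, |δ|=87 (34 ε).
min D↑ (8 st, q0=0, F={4}): 0:s→1,u→0,q→2 1:s→3,u→1,q→2 2:s→4,u→2,q→2 3:s→5,u→3,q→2 4:s→4,u→4,q→4 5:s→5,u→5,q→6 6:s→4,u→6,q→7 7:s→4,u→7,q→4 [Hopcroft].
'qs': run [23, 14, 6] end={s1,s15,s23,s28,s34,s36} ∉↓L; 2/2 single-dels accept.
'sssqqq': |S_i|=[23, 18, 16, 13, 11, 7, 4] end={s1,s15,s28,s36} rej; 6/6 del acc.
2 obstructions.

min(Σ*\↓L) = [qs, sssqqq].


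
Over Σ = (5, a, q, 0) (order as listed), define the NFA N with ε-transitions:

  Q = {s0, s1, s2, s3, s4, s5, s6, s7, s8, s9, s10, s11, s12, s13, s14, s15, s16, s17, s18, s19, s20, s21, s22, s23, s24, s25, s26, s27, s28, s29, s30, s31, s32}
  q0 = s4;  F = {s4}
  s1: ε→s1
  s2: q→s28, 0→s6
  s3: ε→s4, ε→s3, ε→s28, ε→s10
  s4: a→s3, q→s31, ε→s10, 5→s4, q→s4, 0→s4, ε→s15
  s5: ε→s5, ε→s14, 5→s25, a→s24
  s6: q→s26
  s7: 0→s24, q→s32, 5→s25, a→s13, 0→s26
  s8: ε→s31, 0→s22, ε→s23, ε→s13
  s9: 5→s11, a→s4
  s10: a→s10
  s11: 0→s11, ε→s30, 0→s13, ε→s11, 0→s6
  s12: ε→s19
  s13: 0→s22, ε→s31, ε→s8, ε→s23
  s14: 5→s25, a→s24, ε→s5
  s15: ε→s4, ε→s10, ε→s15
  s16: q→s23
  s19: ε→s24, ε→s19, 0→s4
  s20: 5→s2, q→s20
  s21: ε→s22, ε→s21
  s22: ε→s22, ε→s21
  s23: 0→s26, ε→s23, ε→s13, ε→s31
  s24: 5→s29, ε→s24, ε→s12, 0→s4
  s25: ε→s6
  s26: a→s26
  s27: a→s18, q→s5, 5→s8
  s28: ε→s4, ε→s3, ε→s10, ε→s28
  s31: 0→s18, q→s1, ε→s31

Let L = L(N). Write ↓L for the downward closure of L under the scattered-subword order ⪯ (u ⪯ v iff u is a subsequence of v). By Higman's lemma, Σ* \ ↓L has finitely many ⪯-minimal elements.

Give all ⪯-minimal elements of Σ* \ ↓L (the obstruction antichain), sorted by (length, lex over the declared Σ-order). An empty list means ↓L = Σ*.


|Q|=33, |F|=1, |δ|=77 (39 ε).
min D↑ (1 st, q0=0, F={}): 0:5→0,a→0,q→0,0→0 [Hopcroft].
L(D↑) = ∅ ⇒ ↓L = Σ*.

A = [].


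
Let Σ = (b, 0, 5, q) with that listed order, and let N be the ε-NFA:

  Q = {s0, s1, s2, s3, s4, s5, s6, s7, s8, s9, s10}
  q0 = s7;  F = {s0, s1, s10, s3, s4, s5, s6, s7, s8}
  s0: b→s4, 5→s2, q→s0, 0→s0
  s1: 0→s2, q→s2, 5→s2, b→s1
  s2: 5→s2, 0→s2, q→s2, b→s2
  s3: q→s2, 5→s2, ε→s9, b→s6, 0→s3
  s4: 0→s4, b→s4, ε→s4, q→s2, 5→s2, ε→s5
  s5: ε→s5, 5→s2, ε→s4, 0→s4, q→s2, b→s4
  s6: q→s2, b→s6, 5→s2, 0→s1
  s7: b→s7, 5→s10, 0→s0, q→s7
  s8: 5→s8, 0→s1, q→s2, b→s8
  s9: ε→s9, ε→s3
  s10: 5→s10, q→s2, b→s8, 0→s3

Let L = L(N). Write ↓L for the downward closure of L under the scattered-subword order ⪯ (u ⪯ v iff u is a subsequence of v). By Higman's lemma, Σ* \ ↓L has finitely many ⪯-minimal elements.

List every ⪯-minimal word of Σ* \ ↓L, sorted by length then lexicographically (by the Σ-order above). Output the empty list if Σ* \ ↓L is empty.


|Q|=11, |F|=9, |δ|=47 (7 ε).
min D↑ (9 st, q0=0, F={4}): 0:b→0,0→1,5→2,q→0 1:b→3,0→1,5→4,q→1 2:b→5,0→6,5→2,q→4 3:b→3,0→3,5→4,q→4 4:b→4,0→4,5→4,q→4 5:b→5,0→7,5→5,q→4 6:b→8,0→6,5→4,q→4 7:b→7,0→4,5→4,q→4 8:b→8,0→7,5→4,q→4 [Hopcroft].
'05': N↓-sim [11, 8, 1] end={s2} ∉↓L; 2/2 deletions ∈↓L.
'5q': run [11, 7, 1] end={s2} ∉↓L; 2/2 del acc.
'0bq': N↓-sim [11, 8, 5, 1] end={s2} — reject; 3/3 deletions ∈↓L.
'5b00': run [11, 7, 4, 2, 1] end={s2} ∉↓L; 4/4 single-dels accept.
4 obstructions.

Antichain: [05, 5q, 0bq, 5b00].


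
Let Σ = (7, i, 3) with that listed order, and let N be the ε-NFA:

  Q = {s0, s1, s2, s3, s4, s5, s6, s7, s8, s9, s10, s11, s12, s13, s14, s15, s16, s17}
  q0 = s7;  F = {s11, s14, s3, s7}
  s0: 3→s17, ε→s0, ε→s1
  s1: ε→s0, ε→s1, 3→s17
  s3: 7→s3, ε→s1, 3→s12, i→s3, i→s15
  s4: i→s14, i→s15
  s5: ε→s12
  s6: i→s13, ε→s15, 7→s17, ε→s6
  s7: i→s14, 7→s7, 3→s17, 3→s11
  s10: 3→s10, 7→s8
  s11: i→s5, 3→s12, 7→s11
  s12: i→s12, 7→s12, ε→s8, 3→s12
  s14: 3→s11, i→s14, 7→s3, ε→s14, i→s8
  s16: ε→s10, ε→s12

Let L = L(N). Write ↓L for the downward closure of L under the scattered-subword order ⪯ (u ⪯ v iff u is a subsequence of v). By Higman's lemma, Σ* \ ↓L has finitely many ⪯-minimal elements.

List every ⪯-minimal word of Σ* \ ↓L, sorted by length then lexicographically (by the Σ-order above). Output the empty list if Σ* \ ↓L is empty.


|Q|=18, |F|=4, |δ|=38 (12 ε).
min D↑ (5 st, q0=0, F={4}): 0:7→0,i→1,3→2 1:7→3,i→1,3→2 2:7→2,i→4,3→4 3:7→3,i→3,3→4 4:7→4,i→4,3→4.
'3i': run [11, 5, 3] end={s12,s5,s8} — reject; 2/2 del acc.
'33': |S_i|=[11, 5, 2] end={s12,s8} ∉↓L; 2/2 deletions ∈↓L.
'i73': N↓-sim [11, 10, 9, 3] end={s12,s17,s8} — reject; 3/3 deletions ∈↓L.
3 minimals (antichain).

A = [3i, 33, i73].


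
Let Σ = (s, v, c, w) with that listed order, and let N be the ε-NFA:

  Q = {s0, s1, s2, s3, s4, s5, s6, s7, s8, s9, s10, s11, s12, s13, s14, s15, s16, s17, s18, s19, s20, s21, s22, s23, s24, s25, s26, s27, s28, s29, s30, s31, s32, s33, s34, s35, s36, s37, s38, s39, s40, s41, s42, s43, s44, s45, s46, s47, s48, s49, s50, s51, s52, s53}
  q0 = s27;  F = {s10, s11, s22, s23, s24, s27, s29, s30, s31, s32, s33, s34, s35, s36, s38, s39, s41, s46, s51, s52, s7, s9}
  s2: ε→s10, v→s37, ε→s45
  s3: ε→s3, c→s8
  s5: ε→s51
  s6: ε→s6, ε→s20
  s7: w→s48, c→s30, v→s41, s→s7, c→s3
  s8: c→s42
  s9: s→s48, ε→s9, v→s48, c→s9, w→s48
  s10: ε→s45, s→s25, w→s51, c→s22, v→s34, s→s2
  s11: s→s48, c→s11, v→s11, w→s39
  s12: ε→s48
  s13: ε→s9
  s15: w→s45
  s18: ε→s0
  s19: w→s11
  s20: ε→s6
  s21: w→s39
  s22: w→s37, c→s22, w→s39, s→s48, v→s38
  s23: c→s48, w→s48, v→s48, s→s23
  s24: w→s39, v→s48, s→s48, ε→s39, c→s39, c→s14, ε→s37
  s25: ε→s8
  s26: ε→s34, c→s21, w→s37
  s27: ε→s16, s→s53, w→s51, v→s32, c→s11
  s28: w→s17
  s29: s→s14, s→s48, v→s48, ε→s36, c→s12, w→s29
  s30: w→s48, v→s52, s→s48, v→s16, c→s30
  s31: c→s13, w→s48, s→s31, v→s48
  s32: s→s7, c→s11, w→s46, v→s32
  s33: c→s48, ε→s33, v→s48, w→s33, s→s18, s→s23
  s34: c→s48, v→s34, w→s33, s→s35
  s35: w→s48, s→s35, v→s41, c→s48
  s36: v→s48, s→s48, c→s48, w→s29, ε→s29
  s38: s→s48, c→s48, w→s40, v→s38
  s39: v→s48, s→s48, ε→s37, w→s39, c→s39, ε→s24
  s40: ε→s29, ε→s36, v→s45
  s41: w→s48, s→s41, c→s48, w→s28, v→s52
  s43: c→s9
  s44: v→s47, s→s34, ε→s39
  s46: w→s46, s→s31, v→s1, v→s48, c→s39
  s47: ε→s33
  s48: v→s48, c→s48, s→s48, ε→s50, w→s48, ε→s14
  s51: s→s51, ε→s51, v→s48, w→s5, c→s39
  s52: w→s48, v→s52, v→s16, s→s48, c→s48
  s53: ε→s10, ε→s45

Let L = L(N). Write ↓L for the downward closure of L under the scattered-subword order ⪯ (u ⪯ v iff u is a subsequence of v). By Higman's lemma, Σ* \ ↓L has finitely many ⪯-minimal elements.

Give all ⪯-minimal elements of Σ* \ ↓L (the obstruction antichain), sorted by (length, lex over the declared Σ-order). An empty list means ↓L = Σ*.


|Q|=54, |F|=22, |δ|=146 (31 ε).
min D↑ (21 st, q0=0, F={9}): 0:s→1,v→2,c→3,w→4 1:s→1,v→5,c→6,w→4 2:s→7,v→2,c→3,w→8 3:s→9,v→3,c→3,w→10 4:s→4,v→9,c→10,w→4 5:s→11,v→5,c→9,w→12 6:s→9,v→13,c→6,w→10 7:s→7,v→14,c→15,w→9 8:s→16,v→9,c→10,w→8 9:s→9,v→9,c→9,w→9 10:s→9,v→9,c→10,w→10 11:s→11,v→14,c→9,w→9 12:s→17,v→9,c→9,w→12 13:s→9,v→13,c→9,w→18 14:s→14,v→19,c→9,w→9 15:s→9,v→19,c→15,w→9 16:s→16,v→9,c→20,w→9 17:s→17,v→9,c→9,w→9 18:s→9,v→9,c→9,w→18 19:s→9,v→19,c→9,w→9 20:s→9,v→9,c→20,w→9 [Hopcroft].
'cs': |S_i|=[43, 22, 3] end={s14,s48,s50} ∉↓L; 2/2 single-dels accept.
'wv': N↓-sim [43, 24, 5] end={s1,s14,s45,s48,s50} rej; 2/2 single-dels accept.
'svc': |S_i|=[43, 38, 21, 4] end={s12,s14,s48,s50} ∉↓L; 3/3 single-dels accept.
'vsw': N↓-sim [43, 35, 20, 5] end={s14,s17,s28,s48,s50} — reject; 3/3 single-dels accept.
'vsvvs': run [43, 35, 20, 8, 5, 3] end={s14,s48,s50} ∉↓L; 5/5 single-dels accept.
5 words, ⪯-incomp.

Antichain: [cs, wv, svc, vsw, vsvvs].
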